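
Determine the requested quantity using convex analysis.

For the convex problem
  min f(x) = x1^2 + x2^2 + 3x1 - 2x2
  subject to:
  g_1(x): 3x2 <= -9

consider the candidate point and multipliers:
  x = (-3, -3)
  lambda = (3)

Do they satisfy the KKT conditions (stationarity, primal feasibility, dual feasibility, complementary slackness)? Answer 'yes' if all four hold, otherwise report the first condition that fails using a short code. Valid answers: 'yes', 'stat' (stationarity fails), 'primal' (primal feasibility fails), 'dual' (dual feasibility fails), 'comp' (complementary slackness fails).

Gradient of f: grad f(x) = Q x + c = (-3, -8)
Constraint values g_i(x) = a_i^T x - b_i:
  g_1((-3, -3)) = 0
Stationarity residual: grad f(x) + sum_i lambda_i a_i = (-3, 1)
  -> stationarity FAILS
Primal feasibility (all g_i <= 0): OK
Dual feasibility (all lambda_i >= 0): OK
Complementary slackness (lambda_i * g_i(x) = 0 for all i): OK

Verdict: the first failing condition is stationarity -> stat.

stat


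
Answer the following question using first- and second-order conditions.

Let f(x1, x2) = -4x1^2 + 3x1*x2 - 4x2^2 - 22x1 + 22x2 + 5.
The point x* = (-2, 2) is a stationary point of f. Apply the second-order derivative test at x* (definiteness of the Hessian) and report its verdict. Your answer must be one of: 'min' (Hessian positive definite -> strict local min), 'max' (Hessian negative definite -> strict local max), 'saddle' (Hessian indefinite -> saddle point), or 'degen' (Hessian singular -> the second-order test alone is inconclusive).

Compute the Hessian H = grad^2 f:
  H = [[-8, 3], [3, -8]]
Verify stationarity: grad f(x*) = H x* + g = (0, 0).
Eigenvalues of H: -11, -5.
Both eigenvalues < 0, so H is negative definite -> x* is a strict local max.

max


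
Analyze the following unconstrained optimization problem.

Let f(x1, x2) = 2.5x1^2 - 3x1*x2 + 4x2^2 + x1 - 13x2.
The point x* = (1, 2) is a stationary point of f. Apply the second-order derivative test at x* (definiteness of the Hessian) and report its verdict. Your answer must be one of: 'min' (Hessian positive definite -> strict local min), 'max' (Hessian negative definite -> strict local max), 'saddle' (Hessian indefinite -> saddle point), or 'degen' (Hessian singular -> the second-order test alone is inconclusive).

Compute the Hessian H = grad^2 f:
  H = [[5, -3], [-3, 8]]
Verify stationarity: grad f(x*) = H x* + g = (0, 0).
Eigenvalues of H: 3.1459, 9.8541.
Both eigenvalues > 0, so H is positive definite -> x* is a strict local min.

min


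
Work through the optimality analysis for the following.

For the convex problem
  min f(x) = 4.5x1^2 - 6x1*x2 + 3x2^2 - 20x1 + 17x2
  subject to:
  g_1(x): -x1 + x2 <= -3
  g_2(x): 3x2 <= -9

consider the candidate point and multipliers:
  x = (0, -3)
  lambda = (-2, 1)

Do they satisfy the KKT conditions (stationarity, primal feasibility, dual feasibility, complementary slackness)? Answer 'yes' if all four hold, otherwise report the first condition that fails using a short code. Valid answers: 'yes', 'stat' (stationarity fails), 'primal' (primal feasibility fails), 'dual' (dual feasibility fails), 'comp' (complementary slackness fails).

Gradient of f: grad f(x) = Q x + c = (-2, -1)
Constraint values g_i(x) = a_i^T x - b_i:
  g_1((0, -3)) = 0
  g_2((0, -3)) = 0
Stationarity residual: grad f(x) + sum_i lambda_i a_i = (0, 0)
  -> stationarity OK
Primal feasibility (all g_i <= 0): OK
Dual feasibility (all lambda_i >= 0): FAILS
Complementary slackness (lambda_i * g_i(x) = 0 for all i): OK

Verdict: the first failing condition is dual_feasibility -> dual.

dual


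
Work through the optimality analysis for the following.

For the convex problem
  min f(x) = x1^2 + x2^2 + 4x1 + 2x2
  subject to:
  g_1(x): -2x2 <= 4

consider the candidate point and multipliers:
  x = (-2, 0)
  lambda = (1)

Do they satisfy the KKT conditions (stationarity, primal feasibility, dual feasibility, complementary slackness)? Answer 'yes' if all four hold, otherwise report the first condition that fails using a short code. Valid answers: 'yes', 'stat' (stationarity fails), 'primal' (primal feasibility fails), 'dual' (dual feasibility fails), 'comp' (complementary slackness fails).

Gradient of f: grad f(x) = Q x + c = (0, 2)
Constraint values g_i(x) = a_i^T x - b_i:
  g_1((-2, 0)) = -4
Stationarity residual: grad f(x) + sum_i lambda_i a_i = (0, 0)
  -> stationarity OK
Primal feasibility (all g_i <= 0): OK
Dual feasibility (all lambda_i >= 0): OK
Complementary slackness (lambda_i * g_i(x) = 0 for all i): FAILS

Verdict: the first failing condition is complementary_slackness -> comp.

comp


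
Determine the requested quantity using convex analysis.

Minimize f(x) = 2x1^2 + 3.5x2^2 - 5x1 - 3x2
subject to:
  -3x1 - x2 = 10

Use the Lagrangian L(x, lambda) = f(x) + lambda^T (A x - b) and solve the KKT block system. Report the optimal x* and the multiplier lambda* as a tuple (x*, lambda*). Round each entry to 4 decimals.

Form the Lagrangian:
  L(x, lambda) = (1/2) x^T Q x + c^T x + lambda^T (A x - b)
Stationarity (grad_x L = 0): Q x + c + A^T lambda = 0.
Primal feasibility: A x = b.

This gives the KKT block system:
  [ Q   A^T ] [ x     ]   [-c ]
  [ A    0  ] [ lambda ] = [ b ]

Solving the linear system:
  x*      = (-3.194, -0.4179)
  lambda* = (-5.9254)
  f(x*)   = 38.2388

x* = (-3.194, -0.4179), lambda* = (-5.9254)


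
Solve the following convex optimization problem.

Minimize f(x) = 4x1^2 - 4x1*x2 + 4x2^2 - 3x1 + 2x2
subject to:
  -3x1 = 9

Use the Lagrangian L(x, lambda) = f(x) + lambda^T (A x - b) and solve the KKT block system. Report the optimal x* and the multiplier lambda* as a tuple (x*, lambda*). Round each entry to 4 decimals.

Form the Lagrangian:
  L(x, lambda) = (1/2) x^T Q x + c^T x + lambda^T (A x - b)
Stationarity (grad_x L = 0): Q x + c + A^T lambda = 0.
Primal feasibility: A x = b.

This gives the KKT block system:
  [ Q   A^T ] [ x     ]   [-c ]
  [ A    0  ] [ lambda ] = [ b ]

Solving the linear system:
  x*      = (-3, -1.75)
  lambda* = (-6.6667)
  f(x*)   = 32.75

x* = (-3, -1.75), lambda* = (-6.6667)


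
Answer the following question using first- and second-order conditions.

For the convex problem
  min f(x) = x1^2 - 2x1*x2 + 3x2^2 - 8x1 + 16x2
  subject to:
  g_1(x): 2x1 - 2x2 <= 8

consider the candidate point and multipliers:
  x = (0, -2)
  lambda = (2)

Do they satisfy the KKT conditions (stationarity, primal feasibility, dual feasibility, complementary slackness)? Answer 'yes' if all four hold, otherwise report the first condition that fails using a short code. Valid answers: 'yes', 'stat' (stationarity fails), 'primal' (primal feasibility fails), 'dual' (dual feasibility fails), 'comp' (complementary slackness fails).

Gradient of f: grad f(x) = Q x + c = (-4, 4)
Constraint values g_i(x) = a_i^T x - b_i:
  g_1((0, -2)) = -4
Stationarity residual: grad f(x) + sum_i lambda_i a_i = (0, 0)
  -> stationarity OK
Primal feasibility (all g_i <= 0): OK
Dual feasibility (all lambda_i >= 0): OK
Complementary slackness (lambda_i * g_i(x) = 0 for all i): FAILS

Verdict: the first failing condition is complementary_slackness -> comp.

comp


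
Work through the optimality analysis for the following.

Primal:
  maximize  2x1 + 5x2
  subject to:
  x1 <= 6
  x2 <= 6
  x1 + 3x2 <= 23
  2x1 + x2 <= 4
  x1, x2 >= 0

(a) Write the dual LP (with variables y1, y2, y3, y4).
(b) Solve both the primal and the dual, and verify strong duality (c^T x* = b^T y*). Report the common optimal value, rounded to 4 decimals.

The standard primal-dual pair for 'max c^T x s.t. A x <= b, x >= 0' is:
  Dual:  min b^T y  s.t.  A^T y >= c,  y >= 0.

So the dual LP is:
  minimize  6y1 + 6y2 + 23y3 + 4y4
  subject to:
    y1 + y3 + 2y4 >= 2
    y2 + 3y3 + y4 >= 5
    y1, y2, y3, y4 >= 0

Solving the primal: x* = (0, 4).
  primal value c^T x* = 20.
Solving the dual: y* = (0, 0, 0, 5).
  dual value b^T y* = 20.
Strong duality: c^T x* = b^T y*. Confirmed.

20


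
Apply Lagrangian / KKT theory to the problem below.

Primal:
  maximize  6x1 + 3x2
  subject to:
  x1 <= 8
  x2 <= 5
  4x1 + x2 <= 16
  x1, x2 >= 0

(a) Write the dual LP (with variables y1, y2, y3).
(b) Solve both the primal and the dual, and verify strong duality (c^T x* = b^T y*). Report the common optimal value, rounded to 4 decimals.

The standard primal-dual pair for 'max c^T x s.t. A x <= b, x >= 0' is:
  Dual:  min b^T y  s.t.  A^T y >= c,  y >= 0.

So the dual LP is:
  minimize  8y1 + 5y2 + 16y3
  subject to:
    y1 + 4y3 >= 6
    y2 + y3 >= 3
    y1, y2, y3 >= 0

Solving the primal: x* = (2.75, 5).
  primal value c^T x* = 31.5.
Solving the dual: y* = (0, 1.5, 1.5).
  dual value b^T y* = 31.5.
Strong duality: c^T x* = b^T y*. Confirmed.

31.5


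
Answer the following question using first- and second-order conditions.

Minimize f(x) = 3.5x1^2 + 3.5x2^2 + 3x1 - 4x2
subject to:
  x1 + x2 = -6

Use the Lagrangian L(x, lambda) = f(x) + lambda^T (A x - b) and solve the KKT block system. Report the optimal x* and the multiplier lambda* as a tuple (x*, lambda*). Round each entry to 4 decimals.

Form the Lagrangian:
  L(x, lambda) = (1/2) x^T Q x + c^T x + lambda^T (A x - b)
Stationarity (grad_x L = 0): Q x + c + A^T lambda = 0.
Primal feasibility: A x = b.

This gives the KKT block system:
  [ Q   A^T ] [ x     ]   [-c ]
  [ A    0  ] [ lambda ] = [ b ]

Solving the linear system:
  x*      = (-3.5, -2.5)
  lambda* = (21.5)
  f(x*)   = 64.25

x* = (-3.5, -2.5), lambda* = (21.5)


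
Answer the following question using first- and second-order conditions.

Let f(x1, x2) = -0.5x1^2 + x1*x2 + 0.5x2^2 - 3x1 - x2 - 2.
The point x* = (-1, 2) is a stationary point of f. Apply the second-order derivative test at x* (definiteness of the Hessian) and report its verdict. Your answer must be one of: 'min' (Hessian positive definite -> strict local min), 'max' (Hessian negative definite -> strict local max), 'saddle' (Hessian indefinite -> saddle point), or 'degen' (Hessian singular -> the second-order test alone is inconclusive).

Compute the Hessian H = grad^2 f:
  H = [[-1, 1], [1, 1]]
Verify stationarity: grad f(x*) = H x* + g = (0, 0).
Eigenvalues of H: -1.4142, 1.4142.
Eigenvalues have mixed signs, so H is indefinite -> x* is a saddle point.

saddle


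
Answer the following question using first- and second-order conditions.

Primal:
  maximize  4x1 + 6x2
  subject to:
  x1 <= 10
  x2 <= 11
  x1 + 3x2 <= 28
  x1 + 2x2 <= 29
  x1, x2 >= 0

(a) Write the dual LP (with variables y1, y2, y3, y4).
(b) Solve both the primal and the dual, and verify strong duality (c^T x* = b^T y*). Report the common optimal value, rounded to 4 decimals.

The standard primal-dual pair for 'max c^T x s.t. A x <= b, x >= 0' is:
  Dual:  min b^T y  s.t.  A^T y >= c,  y >= 0.

So the dual LP is:
  minimize  10y1 + 11y2 + 28y3 + 29y4
  subject to:
    y1 + y3 + y4 >= 4
    y2 + 3y3 + 2y4 >= 6
    y1, y2, y3, y4 >= 0

Solving the primal: x* = (10, 6).
  primal value c^T x* = 76.
Solving the dual: y* = (2, 0, 2, 0).
  dual value b^T y* = 76.
Strong duality: c^T x* = b^T y*. Confirmed.

76


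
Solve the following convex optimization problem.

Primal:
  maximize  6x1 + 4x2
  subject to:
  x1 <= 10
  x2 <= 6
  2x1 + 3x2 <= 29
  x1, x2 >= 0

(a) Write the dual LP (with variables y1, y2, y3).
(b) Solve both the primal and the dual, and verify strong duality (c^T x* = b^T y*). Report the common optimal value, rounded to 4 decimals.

The standard primal-dual pair for 'max c^T x s.t. A x <= b, x >= 0' is:
  Dual:  min b^T y  s.t.  A^T y >= c,  y >= 0.

So the dual LP is:
  minimize  10y1 + 6y2 + 29y3
  subject to:
    y1 + 2y3 >= 6
    y2 + 3y3 >= 4
    y1, y2, y3 >= 0

Solving the primal: x* = (10, 3).
  primal value c^T x* = 72.
Solving the dual: y* = (3.3333, 0, 1.3333).
  dual value b^T y* = 72.
Strong duality: c^T x* = b^T y*. Confirmed.

72


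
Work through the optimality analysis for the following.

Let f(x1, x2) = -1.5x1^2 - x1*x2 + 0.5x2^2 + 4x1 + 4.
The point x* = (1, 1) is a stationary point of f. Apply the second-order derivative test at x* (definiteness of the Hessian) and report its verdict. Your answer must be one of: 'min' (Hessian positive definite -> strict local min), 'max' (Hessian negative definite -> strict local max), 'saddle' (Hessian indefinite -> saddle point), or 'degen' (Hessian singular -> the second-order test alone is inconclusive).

Compute the Hessian H = grad^2 f:
  H = [[-3, -1], [-1, 1]]
Verify stationarity: grad f(x*) = H x* + g = (0, 0).
Eigenvalues of H: -3.2361, 1.2361.
Eigenvalues have mixed signs, so H is indefinite -> x* is a saddle point.

saddle


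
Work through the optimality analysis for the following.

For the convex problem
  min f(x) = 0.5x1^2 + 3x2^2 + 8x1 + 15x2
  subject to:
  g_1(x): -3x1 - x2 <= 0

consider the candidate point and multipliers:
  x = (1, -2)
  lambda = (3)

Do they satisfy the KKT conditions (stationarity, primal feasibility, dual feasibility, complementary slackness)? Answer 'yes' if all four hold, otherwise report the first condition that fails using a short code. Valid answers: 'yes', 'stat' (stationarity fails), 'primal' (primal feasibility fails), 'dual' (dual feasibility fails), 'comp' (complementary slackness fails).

Gradient of f: grad f(x) = Q x + c = (9, 3)
Constraint values g_i(x) = a_i^T x - b_i:
  g_1((1, -2)) = -1
Stationarity residual: grad f(x) + sum_i lambda_i a_i = (0, 0)
  -> stationarity OK
Primal feasibility (all g_i <= 0): OK
Dual feasibility (all lambda_i >= 0): OK
Complementary slackness (lambda_i * g_i(x) = 0 for all i): FAILS

Verdict: the first failing condition is complementary_slackness -> comp.

comp


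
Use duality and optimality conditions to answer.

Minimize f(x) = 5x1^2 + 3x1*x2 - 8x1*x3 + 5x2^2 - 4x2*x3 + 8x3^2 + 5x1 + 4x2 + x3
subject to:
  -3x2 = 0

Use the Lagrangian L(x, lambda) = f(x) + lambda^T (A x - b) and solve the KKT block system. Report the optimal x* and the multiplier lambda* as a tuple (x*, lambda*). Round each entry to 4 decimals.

Form the Lagrangian:
  L(x, lambda) = (1/2) x^T Q x + c^T x + lambda^T (A x - b)
Stationarity (grad_x L = 0): Q x + c + A^T lambda = 0.
Primal feasibility: A x = b.

This gives the KKT block system:
  [ Q   A^T ] [ x     ]   [-c ]
  [ A    0  ] [ lambda ] = [ b ]

Solving the linear system:
  x*      = (-0.9167, 0, -0.5208)
  lambda* = (1.1111)
  f(x*)   = -2.5521

x* = (-0.9167, 0, -0.5208), lambda* = (1.1111)


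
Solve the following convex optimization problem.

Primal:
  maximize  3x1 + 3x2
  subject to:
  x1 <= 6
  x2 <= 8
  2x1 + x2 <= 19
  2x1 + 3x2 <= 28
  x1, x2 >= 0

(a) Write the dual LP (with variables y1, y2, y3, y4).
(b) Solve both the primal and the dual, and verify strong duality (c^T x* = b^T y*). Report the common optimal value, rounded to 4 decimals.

The standard primal-dual pair for 'max c^T x s.t. A x <= b, x >= 0' is:
  Dual:  min b^T y  s.t.  A^T y >= c,  y >= 0.

So the dual LP is:
  minimize  6y1 + 8y2 + 19y3 + 28y4
  subject to:
    y1 + 2y3 + 2y4 >= 3
    y2 + y3 + 3y4 >= 3
    y1, y2, y3, y4 >= 0

Solving the primal: x* = (6, 5.3333).
  primal value c^T x* = 34.
Solving the dual: y* = (1, 0, 0, 1).
  dual value b^T y* = 34.
Strong duality: c^T x* = b^T y*. Confirmed.

34


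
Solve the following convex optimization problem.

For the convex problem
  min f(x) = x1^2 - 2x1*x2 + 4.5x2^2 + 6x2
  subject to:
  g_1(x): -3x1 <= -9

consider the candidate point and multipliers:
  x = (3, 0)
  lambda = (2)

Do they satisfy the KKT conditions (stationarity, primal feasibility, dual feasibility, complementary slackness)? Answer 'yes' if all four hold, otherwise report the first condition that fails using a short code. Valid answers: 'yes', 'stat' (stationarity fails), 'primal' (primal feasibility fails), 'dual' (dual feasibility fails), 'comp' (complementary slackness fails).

Gradient of f: grad f(x) = Q x + c = (6, 0)
Constraint values g_i(x) = a_i^T x - b_i:
  g_1((3, 0)) = 0
Stationarity residual: grad f(x) + sum_i lambda_i a_i = (0, 0)
  -> stationarity OK
Primal feasibility (all g_i <= 0): OK
Dual feasibility (all lambda_i >= 0): OK
Complementary slackness (lambda_i * g_i(x) = 0 for all i): OK

Verdict: yes, KKT holds.

yes


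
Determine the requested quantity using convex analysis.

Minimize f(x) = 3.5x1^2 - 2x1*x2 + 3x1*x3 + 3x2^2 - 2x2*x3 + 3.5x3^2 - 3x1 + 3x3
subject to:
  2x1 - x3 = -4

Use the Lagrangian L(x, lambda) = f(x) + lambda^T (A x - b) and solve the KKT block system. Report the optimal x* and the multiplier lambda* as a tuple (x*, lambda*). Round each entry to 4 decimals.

Form the Lagrangian:
  L(x, lambda) = (1/2) x^T Q x + c^T x + lambda^T (A x - b)
Stationarity (grad_x L = 0): Q x + c + A^T lambda = 0.
Primal feasibility: A x = b.

This gives the KKT block system:
  [ Q   A^T ] [ x     ]   [-c ]
  [ A    0  ] [ lambda ] = [ b ]

Solving the linear system:
  x*      = (-1.5366, -0.2033, 0.9268)
  lambda* = (5.2846)
  f(x*)   = 14.2642

x* = (-1.5366, -0.2033, 0.9268), lambda* = (5.2846)


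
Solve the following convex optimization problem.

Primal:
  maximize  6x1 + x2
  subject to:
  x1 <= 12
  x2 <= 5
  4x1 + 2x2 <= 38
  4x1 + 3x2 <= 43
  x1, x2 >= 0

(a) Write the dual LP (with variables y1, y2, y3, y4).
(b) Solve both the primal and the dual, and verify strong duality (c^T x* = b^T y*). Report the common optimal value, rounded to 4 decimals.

The standard primal-dual pair for 'max c^T x s.t. A x <= b, x >= 0' is:
  Dual:  min b^T y  s.t.  A^T y >= c,  y >= 0.

So the dual LP is:
  minimize  12y1 + 5y2 + 38y3 + 43y4
  subject to:
    y1 + 4y3 + 4y4 >= 6
    y2 + 2y3 + 3y4 >= 1
    y1, y2, y3, y4 >= 0

Solving the primal: x* = (9.5, 0).
  primal value c^T x* = 57.
Solving the dual: y* = (0, 0, 1.5, 0).
  dual value b^T y* = 57.
Strong duality: c^T x* = b^T y*. Confirmed.

57


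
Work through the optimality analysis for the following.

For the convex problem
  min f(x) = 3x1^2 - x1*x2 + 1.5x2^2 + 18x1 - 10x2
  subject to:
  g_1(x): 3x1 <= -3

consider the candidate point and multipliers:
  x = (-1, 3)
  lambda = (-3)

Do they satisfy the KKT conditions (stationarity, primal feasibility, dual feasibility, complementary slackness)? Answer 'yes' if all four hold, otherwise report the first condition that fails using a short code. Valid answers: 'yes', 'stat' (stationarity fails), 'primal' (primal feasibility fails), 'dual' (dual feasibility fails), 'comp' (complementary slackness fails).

Gradient of f: grad f(x) = Q x + c = (9, 0)
Constraint values g_i(x) = a_i^T x - b_i:
  g_1((-1, 3)) = 0
Stationarity residual: grad f(x) + sum_i lambda_i a_i = (0, 0)
  -> stationarity OK
Primal feasibility (all g_i <= 0): OK
Dual feasibility (all lambda_i >= 0): FAILS
Complementary slackness (lambda_i * g_i(x) = 0 for all i): OK

Verdict: the first failing condition is dual_feasibility -> dual.

dual


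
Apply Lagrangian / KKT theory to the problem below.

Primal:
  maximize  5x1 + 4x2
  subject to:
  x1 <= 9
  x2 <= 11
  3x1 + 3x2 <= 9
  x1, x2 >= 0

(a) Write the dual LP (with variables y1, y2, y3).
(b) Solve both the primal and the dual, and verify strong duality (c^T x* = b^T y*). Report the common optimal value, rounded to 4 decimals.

The standard primal-dual pair for 'max c^T x s.t. A x <= b, x >= 0' is:
  Dual:  min b^T y  s.t.  A^T y >= c,  y >= 0.

So the dual LP is:
  minimize  9y1 + 11y2 + 9y3
  subject to:
    y1 + 3y3 >= 5
    y2 + 3y3 >= 4
    y1, y2, y3 >= 0

Solving the primal: x* = (3, 0).
  primal value c^T x* = 15.
Solving the dual: y* = (0, 0, 1.6667).
  dual value b^T y* = 15.
Strong duality: c^T x* = b^T y*. Confirmed.

15


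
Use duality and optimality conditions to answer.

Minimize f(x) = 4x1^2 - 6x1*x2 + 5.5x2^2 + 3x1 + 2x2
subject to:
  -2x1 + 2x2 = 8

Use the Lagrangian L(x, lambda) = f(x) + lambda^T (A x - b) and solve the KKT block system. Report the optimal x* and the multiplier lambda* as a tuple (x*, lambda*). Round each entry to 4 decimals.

Form the Lagrangian:
  L(x, lambda) = (1/2) x^T Q x + c^T x + lambda^T (A x - b)
Stationarity (grad_x L = 0): Q x + c + A^T lambda = 0.
Primal feasibility: A x = b.

This gives the KKT block system:
  [ Q   A^T ] [ x     ]   [-c ]
  [ A    0  ] [ lambda ] = [ b ]

Solving the linear system:
  x*      = (-3.5714, 0.4286)
  lambda* = (-14.0714)
  f(x*)   = 51.3571

x* = (-3.5714, 0.4286), lambda* = (-14.0714)


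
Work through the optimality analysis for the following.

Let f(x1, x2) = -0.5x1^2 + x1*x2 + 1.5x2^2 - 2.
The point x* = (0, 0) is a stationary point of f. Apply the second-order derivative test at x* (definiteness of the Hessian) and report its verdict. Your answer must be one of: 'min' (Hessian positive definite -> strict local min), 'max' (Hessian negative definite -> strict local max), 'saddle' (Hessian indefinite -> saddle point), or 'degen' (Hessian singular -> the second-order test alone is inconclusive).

Compute the Hessian H = grad^2 f:
  H = [[-1, 1], [1, 3]]
Verify stationarity: grad f(x*) = H x* + g = (0, 0).
Eigenvalues of H: -1.2361, 3.2361.
Eigenvalues have mixed signs, so H is indefinite -> x* is a saddle point.

saddle


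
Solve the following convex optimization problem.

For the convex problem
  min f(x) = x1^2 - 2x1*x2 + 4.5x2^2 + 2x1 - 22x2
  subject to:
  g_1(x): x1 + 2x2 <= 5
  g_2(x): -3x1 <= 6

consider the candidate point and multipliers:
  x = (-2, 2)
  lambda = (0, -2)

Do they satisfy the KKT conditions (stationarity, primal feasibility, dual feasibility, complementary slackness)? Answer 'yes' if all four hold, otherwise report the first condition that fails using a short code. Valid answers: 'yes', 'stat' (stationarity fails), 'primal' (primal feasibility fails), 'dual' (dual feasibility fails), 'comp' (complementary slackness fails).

Gradient of f: grad f(x) = Q x + c = (-6, 0)
Constraint values g_i(x) = a_i^T x - b_i:
  g_1((-2, 2)) = -3
  g_2((-2, 2)) = 0
Stationarity residual: grad f(x) + sum_i lambda_i a_i = (0, 0)
  -> stationarity OK
Primal feasibility (all g_i <= 0): OK
Dual feasibility (all lambda_i >= 0): FAILS
Complementary slackness (lambda_i * g_i(x) = 0 for all i): OK

Verdict: the first failing condition is dual_feasibility -> dual.

dual


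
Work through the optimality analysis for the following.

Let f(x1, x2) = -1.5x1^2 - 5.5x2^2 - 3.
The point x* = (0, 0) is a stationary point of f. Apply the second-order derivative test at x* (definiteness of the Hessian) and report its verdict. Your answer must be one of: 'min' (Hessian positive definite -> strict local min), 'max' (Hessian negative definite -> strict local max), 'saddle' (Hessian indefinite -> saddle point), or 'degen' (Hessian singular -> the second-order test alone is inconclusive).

Compute the Hessian H = grad^2 f:
  H = [[-3, 0], [0, -11]]
Verify stationarity: grad f(x*) = H x* + g = (0, 0).
Eigenvalues of H: -11, -3.
Both eigenvalues < 0, so H is negative definite -> x* is a strict local max.

max


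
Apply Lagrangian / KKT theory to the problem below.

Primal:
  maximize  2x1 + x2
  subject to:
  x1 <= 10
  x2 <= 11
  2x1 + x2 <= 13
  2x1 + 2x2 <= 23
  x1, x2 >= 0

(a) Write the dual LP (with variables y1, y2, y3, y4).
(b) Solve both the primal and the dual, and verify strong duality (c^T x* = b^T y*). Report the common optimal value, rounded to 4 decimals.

The standard primal-dual pair for 'max c^T x s.t. A x <= b, x >= 0' is:
  Dual:  min b^T y  s.t.  A^T y >= c,  y >= 0.

So the dual LP is:
  minimize  10y1 + 11y2 + 13y3 + 23y4
  subject to:
    y1 + 2y3 + 2y4 >= 2
    y2 + y3 + 2y4 >= 1
    y1, y2, y3, y4 >= 0

Solving the primal: x* = (1.5, 10).
  primal value c^T x* = 13.
Solving the dual: y* = (0, 0, 1, 0).
  dual value b^T y* = 13.
Strong duality: c^T x* = b^T y*. Confirmed.

13


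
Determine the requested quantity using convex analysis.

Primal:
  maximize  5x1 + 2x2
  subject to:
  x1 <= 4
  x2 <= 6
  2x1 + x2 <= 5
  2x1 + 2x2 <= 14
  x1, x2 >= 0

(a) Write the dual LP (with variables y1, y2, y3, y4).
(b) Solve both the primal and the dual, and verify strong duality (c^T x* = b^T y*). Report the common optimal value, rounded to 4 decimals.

The standard primal-dual pair for 'max c^T x s.t. A x <= b, x >= 0' is:
  Dual:  min b^T y  s.t.  A^T y >= c,  y >= 0.

So the dual LP is:
  minimize  4y1 + 6y2 + 5y3 + 14y4
  subject to:
    y1 + 2y3 + 2y4 >= 5
    y2 + y3 + 2y4 >= 2
    y1, y2, y3, y4 >= 0

Solving the primal: x* = (2.5, 0).
  primal value c^T x* = 12.5.
Solving the dual: y* = (0, 0, 2.5, 0).
  dual value b^T y* = 12.5.
Strong duality: c^T x* = b^T y*. Confirmed.

12.5


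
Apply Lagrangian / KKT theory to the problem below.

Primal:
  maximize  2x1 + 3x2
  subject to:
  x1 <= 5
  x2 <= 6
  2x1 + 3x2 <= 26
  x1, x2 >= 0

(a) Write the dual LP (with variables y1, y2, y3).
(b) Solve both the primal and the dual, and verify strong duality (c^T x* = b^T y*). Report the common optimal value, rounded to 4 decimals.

The standard primal-dual pair for 'max c^T x s.t. A x <= b, x >= 0' is:
  Dual:  min b^T y  s.t.  A^T y >= c,  y >= 0.

So the dual LP is:
  minimize  5y1 + 6y2 + 26y3
  subject to:
    y1 + 2y3 >= 2
    y2 + 3y3 >= 3
    y1, y2, y3 >= 0

Solving the primal: x* = (4, 6).
  primal value c^T x* = 26.
Solving the dual: y* = (0, 0, 1).
  dual value b^T y* = 26.
Strong duality: c^T x* = b^T y*. Confirmed.

26


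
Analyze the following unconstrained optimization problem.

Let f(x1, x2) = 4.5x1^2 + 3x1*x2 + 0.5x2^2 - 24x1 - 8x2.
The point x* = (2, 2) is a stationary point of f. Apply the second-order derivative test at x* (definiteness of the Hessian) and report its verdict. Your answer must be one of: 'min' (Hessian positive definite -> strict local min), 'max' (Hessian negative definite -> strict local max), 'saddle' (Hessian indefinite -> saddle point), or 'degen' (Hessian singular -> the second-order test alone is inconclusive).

Compute the Hessian H = grad^2 f:
  H = [[9, 3], [3, 1]]
Verify stationarity: grad f(x*) = H x* + g = (0, 0).
Eigenvalues of H: 0, 10.
H has a zero eigenvalue (singular; positive semidefinite but not definite), so H is neither positive definite, negative definite, nor indefinite. The second-order test alone is inconclusive -> degen.
(Indeed, f is constant along the null direction of H through x*, so x* is not a strict local extremum.)

degen


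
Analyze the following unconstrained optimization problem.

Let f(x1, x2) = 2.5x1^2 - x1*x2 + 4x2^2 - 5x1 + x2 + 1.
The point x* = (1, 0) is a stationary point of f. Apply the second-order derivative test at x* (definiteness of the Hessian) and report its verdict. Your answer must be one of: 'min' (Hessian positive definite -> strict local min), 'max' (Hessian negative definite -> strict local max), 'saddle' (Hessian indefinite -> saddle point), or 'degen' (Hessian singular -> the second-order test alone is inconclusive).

Compute the Hessian H = grad^2 f:
  H = [[5, -1], [-1, 8]]
Verify stationarity: grad f(x*) = H x* + g = (0, 0).
Eigenvalues of H: 4.6972, 8.3028.
Both eigenvalues > 0, so H is positive definite -> x* is a strict local min.

min


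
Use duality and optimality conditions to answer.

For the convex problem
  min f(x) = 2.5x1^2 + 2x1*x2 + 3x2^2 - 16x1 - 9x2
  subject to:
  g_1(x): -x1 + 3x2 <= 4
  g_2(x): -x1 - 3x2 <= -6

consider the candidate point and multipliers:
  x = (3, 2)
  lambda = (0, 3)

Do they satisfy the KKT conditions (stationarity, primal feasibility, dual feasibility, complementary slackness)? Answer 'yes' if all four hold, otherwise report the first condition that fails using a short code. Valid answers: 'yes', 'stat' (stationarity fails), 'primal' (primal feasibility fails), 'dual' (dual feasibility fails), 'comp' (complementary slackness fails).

Gradient of f: grad f(x) = Q x + c = (3, 9)
Constraint values g_i(x) = a_i^T x - b_i:
  g_1((3, 2)) = -1
  g_2((3, 2)) = -3
Stationarity residual: grad f(x) + sum_i lambda_i a_i = (0, 0)
  -> stationarity OK
Primal feasibility (all g_i <= 0): OK
Dual feasibility (all lambda_i >= 0): OK
Complementary slackness (lambda_i * g_i(x) = 0 for all i): FAILS

Verdict: the first failing condition is complementary_slackness -> comp.

comp


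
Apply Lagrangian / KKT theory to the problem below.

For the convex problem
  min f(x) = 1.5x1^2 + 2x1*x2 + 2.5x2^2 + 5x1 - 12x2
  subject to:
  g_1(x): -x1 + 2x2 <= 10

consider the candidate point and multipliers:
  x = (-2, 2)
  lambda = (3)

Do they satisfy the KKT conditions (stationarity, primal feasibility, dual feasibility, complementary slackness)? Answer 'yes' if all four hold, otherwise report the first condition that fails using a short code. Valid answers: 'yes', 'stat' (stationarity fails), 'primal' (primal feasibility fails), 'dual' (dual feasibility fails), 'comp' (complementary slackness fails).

Gradient of f: grad f(x) = Q x + c = (3, -6)
Constraint values g_i(x) = a_i^T x - b_i:
  g_1((-2, 2)) = -4
Stationarity residual: grad f(x) + sum_i lambda_i a_i = (0, 0)
  -> stationarity OK
Primal feasibility (all g_i <= 0): OK
Dual feasibility (all lambda_i >= 0): OK
Complementary slackness (lambda_i * g_i(x) = 0 for all i): FAILS

Verdict: the first failing condition is complementary_slackness -> comp.

comp


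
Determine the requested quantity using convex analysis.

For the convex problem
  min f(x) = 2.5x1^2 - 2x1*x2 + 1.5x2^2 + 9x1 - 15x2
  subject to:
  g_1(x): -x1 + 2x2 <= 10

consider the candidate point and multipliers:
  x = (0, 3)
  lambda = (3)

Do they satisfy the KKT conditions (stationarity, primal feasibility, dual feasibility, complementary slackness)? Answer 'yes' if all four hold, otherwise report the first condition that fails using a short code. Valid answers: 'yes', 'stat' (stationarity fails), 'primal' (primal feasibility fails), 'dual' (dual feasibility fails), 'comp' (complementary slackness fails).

Gradient of f: grad f(x) = Q x + c = (3, -6)
Constraint values g_i(x) = a_i^T x - b_i:
  g_1((0, 3)) = -4
Stationarity residual: grad f(x) + sum_i lambda_i a_i = (0, 0)
  -> stationarity OK
Primal feasibility (all g_i <= 0): OK
Dual feasibility (all lambda_i >= 0): OK
Complementary slackness (lambda_i * g_i(x) = 0 for all i): FAILS

Verdict: the first failing condition is complementary_slackness -> comp.

comp


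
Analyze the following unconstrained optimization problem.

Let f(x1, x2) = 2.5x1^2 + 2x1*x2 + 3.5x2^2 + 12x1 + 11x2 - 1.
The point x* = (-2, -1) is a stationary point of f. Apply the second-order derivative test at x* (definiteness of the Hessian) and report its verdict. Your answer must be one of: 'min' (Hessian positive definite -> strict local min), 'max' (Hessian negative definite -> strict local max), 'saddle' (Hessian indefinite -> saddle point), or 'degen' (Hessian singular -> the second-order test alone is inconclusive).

Compute the Hessian H = grad^2 f:
  H = [[5, 2], [2, 7]]
Verify stationarity: grad f(x*) = H x* + g = (0, 0).
Eigenvalues of H: 3.7639, 8.2361.
Both eigenvalues > 0, so H is positive definite -> x* is a strict local min.

min


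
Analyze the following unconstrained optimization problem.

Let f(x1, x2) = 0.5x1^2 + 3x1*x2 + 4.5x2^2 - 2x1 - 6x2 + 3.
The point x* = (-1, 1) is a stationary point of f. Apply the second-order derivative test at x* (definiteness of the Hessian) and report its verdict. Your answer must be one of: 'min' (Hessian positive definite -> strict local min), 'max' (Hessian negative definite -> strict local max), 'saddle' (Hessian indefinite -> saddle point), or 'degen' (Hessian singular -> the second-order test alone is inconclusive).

Compute the Hessian H = grad^2 f:
  H = [[1, 3], [3, 9]]
Verify stationarity: grad f(x*) = H x* + g = (0, 0).
Eigenvalues of H: 0, 10.
H has a zero eigenvalue (singular; positive semidefinite but not definite), so H is neither positive definite, negative definite, nor indefinite. The second-order test alone is inconclusive -> degen.
(Indeed, f is constant along the null direction of H through x*, so x* is not a strict local extremum.)

degen


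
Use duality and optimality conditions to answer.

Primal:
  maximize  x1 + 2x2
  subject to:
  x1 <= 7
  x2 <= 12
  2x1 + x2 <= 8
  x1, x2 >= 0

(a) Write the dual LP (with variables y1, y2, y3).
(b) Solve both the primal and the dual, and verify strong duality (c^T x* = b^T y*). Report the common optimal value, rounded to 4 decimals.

The standard primal-dual pair for 'max c^T x s.t. A x <= b, x >= 0' is:
  Dual:  min b^T y  s.t.  A^T y >= c,  y >= 0.

So the dual LP is:
  minimize  7y1 + 12y2 + 8y3
  subject to:
    y1 + 2y3 >= 1
    y2 + y3 >= 2
    y1, y2, y3 >= 0

Solving the primal: x* = (0, 8).
  primal value c^T x* = 16.
Solving the dual: y* = (0, 0, 2).
  dual value b^T y* = 16.
Strong duality: c^T x* = b^T y*. Confirmed.

16


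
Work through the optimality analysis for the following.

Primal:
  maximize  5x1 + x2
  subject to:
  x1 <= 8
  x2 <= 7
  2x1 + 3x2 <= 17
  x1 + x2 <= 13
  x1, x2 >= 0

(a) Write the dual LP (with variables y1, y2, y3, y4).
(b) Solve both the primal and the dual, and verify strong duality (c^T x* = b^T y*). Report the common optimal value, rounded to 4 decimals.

The standard primal-dual pair for 'max c^T x s.t. A x <= b, x >= 0' is:
  Dual:  min b^T y  s.t.  A^T y >= c,  y >= 0.

So the dual LP is:
  minimize  8y1 + 7y2 + 17y3 + 13y4
  subject to:
    y1 + 2y3 + y4 >= 5
    y2 + 3y3 + y4 >= 1
    y1, y2, y3, y4 >= 0

Solving the primal: x* = (8, 0.3333).
  primal value c^T x* = 40.3333.
Solving the dual: y* = (4.3333, 0, 0.3333, 0).
  dual value b^T y* = 40.3333.
Strong duality: c^T x* = b^T y*. Confirmed.

40.3333


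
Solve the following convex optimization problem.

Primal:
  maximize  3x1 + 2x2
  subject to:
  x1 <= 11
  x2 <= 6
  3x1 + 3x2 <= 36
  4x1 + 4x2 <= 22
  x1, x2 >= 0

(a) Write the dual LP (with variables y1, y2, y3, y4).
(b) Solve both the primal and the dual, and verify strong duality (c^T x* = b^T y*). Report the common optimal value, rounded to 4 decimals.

The standard primal-dual pair for 'max c^T x s.t. A x <= b, x >= 0' is:
  Dual:  min b^T y  s.t.  A^T y >= c,  y >= 0.

So the dual LP is:
  minimize  11y1 + 6y2 + 36y3 + 22y4
  subject to:
    y1 + 3y3 + 4y4 >= 3
    y2 + 3y3 + 4y4 >= 2
    y1, y2, y3, y4 >= 0

Solving the primal: x* = (5.5, 0).
  primal value c^T x* = 16.5.
Solving the dual: y* = (0, 0, 0, 0.75).
  dual value b^T y* = 16.5.
Strong duality: c^T x* = b^T y*. Confirmed.

16.5


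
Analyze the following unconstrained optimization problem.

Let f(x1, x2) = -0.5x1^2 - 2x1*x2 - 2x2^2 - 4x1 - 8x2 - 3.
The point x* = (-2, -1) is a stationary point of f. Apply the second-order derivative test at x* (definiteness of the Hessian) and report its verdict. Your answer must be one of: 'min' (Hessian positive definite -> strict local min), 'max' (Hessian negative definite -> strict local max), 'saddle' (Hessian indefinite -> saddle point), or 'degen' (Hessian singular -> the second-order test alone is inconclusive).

Compute the Hessian H = grad^2 f:
  H = [[-1, -2], [-2, -4]]
Verify stationarity: grad f(x*) = H x* + g = (0, 0).
Eigenvalues of H: -5, 0.
H has a zero eigenvalue (singular; negative semidefinite but not definite), so H is neither positive definite, negative definite, nor indefinite. The second-order test alone is inconclusive -> degen.
(Indeed, f is constant along the null direction of H through x*, so x* is not a strict local extremum.)

degen


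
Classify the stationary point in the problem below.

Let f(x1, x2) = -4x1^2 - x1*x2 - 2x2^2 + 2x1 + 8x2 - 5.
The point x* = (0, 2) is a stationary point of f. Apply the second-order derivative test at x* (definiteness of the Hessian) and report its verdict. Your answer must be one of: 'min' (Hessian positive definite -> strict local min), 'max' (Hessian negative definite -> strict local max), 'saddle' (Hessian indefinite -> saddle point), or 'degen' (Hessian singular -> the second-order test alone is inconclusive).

Compute the Hessian H = grad^2 f:
  H = [[-8, -1], [-1, -4]]
Verify stationarity: grad f(x*) = H x* + g = (0, 0).
Eigenvalues of H: -8.2361, -3.7639.
Both eigenvalues < 0, so H is negative definite -> x* is a strict local max.

max


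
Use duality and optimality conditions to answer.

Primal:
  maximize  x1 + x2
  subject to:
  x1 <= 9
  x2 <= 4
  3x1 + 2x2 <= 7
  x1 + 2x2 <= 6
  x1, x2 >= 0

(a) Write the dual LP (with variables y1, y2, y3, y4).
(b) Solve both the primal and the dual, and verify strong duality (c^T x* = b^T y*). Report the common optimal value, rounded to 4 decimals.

The standard primal-dual pair for 'max c^T x s.t. A x <= b, x >= 0' is:
  Dual:  min b^T y  s.t.  A^T y >= c,  y >= 0.

So the dual LP is:
  minimize  9y1 + 4y2 + 7y3 + 6y4
  subject to:
    y1 + 3y3 + y4 >= 1
    y2 + 2y3 + 2y4 >= 1
    y1, y2, y3, y4 >= 0

Solving the primal: x* = (0.5, 2.75).
  primal value c^T x* = 3.25.
Solving the dual: y* = (0, 0, 0.25, 0.25).
  dual value b^T y* = 3.25.
Strong duality: c^T x* = b^T y*. Confirmed.

3.25


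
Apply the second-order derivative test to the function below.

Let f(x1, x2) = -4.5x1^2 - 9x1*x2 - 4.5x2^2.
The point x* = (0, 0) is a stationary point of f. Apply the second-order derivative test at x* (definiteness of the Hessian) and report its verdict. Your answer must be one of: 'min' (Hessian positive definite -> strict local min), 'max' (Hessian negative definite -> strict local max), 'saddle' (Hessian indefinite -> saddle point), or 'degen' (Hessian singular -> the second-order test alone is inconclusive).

Compute the Hessian H = grad^2 f:
  H = [[-9, -9], [-9, -9]]
Verify stationarity: grad f(x*) = H x* + g = (0, 0).
Eigenvalues of H: -18, 0.
H has a zero eigenvalue (singular; negative semidefinite but not definite), so H is neither positive definite, negative definite, nor indefinite. The second-order test alone is inconclusive -> degen.
(Indeed, f is constant along the null direction of H through x*, so x* is not a strict local extremum.)

degen


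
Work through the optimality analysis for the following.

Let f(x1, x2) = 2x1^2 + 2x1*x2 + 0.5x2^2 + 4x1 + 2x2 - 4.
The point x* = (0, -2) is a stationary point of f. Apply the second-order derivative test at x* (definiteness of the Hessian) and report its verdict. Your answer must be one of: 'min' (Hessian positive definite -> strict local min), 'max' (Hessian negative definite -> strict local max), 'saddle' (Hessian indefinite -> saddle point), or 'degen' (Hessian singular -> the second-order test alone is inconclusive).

Compute the Hessian H = grad^2 f:
  H = [[4, 2], [2, 1]]
Verify stationarity: grad f(x*) = H x* + g = (0, 0).
Eigenvalues of H: 0, 5.
H has a zero eigenvalue (singular; positive semidefinite but not definite), so H is neither positive definite, negative definite, nor indefinite. The second-order test alone is inconclusive -> degen.
(Indeed, f is constant along the null direction of H through x*, so x* is not a strict local extremum.)

degen


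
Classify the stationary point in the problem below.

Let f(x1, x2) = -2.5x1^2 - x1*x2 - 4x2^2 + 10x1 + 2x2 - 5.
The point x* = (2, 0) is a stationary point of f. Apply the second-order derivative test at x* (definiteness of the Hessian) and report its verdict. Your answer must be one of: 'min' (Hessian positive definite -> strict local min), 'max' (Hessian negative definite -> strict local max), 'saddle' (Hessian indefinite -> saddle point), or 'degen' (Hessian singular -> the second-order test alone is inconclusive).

Compute the Hessian H = grad^2 f:
  H = [[-5, -1], [-1, -8]]
Verify stationarity: grad f(x*) = H x* + g = (0, 0).
Eigenvalues of H: -8.3028, -4.6972.
Both eigenvalues < 0, so H is negative definite -> x* is a strict local max.

max


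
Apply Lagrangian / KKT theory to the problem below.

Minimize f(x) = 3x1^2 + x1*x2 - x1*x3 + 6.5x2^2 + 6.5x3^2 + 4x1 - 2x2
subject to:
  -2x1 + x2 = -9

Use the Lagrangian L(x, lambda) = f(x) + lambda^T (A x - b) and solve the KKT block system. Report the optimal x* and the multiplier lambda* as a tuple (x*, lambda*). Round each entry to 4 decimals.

Form the Lagrangian:
  L(x, lambda) = (1/2) x^T Q x + c^T x + lambda^T (A x - b)
Stationarity (grad_x L = 0): Q x + c + A^T lambda = 0.
Primal feasibility: A x = b.

This gives the KKT block system:
  [ Q   A^T ] [ x     ]   [-c ]
  [ A    0  ] [ lambda ] = [ b ]

Solving the linear system:
  x*      = (3.9242, -1.1516, 0.3019)
  lambda* = (13.046)
  f(x*)   = 67.7068

x* = (3.9242, -1.1516, 0.3019), lambda* = (13.046)
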